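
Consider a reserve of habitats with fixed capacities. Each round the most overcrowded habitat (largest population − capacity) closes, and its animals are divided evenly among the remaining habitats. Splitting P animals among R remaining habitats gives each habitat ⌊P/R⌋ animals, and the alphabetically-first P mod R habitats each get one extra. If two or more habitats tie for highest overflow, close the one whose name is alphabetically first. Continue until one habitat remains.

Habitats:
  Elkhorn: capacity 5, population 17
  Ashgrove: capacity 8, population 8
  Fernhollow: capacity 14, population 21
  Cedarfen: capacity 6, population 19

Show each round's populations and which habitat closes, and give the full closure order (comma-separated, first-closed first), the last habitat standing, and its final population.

Round 1: Ashgrove=8 Cedarfen=19 Elkhorn=17 Fernhollow=21 → close Cedarfen (overflow 13)
  19÷3 = 6 each, +1 to first 1
Round 2: Ashgrove=15 Elkhorn=23 Fernhollow=27 → close Elkhorn (overflow 18)
  23÷2 = 11 each, +1 to first 1
Round 3: Ashgrove=27 Fernhollow=38 → close Fernhollow (overflow 24)
  38÷1 = 38 each, +1 to first 0

Closure order: Cedarfen, Elkhorn, Fernhollow
Last habitat: Ashgrove with 65 animals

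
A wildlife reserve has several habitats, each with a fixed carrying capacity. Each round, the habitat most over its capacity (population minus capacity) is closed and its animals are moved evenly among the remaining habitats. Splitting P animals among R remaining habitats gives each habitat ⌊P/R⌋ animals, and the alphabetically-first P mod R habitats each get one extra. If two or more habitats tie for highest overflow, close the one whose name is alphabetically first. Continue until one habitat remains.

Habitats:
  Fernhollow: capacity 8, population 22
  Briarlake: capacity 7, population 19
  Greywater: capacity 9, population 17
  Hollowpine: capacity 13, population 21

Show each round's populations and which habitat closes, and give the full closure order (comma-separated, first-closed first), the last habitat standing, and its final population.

Closure order: Fernhollow, Briarlake, Greywater
Last habitat: Hollowpine with 79 animals

Round 1: Briarlake=19 Fernhollow=22 Greywater=17 Hollowpine=21 → close Fernhollow (overflow 14)
  22÷3 = 7 each, +1 to first 1
Round 2: Briarlake=27 Greywater=24 Hollowpine=28 → close Briarlake (overflow 20)
  27÷2 = 13 each, +1 to first 1
Round 3: Greywater=38 Hollowpine=41 → close Greywater (overflow 29)
  38÷1 = 38 each, +1 to first 0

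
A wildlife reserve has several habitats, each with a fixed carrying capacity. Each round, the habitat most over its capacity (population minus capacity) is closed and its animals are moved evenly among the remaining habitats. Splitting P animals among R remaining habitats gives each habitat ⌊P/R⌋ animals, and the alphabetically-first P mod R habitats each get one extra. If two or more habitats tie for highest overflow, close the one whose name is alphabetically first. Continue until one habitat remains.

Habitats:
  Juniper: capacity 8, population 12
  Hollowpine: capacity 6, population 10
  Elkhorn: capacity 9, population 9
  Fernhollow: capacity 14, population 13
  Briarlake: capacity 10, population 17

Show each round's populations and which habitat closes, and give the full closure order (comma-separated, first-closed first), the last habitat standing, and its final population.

Closure order: Briarlake, Hollowpine, Juniper, Elkhorn
Last habitat: Fernhollow with 61 animals

Round 1: Briarlake=17 Elkhorn=9 Fernhollow=13 Hollowpine=10 Juniper=12 → close Briarlake (overflow 7)
  17÷4 = 4 each, +1 to first 1
Round 2: Elkhorn=14 Fernhollow=17 Hollowpine=14 Juniper=16 → close Hollowpine (overflow 8)
  14÷3 = 4 each, +1 to first 2
Round 3: Elkhorn=19 Fernhollow=22 Juniper=20 → close Juniper (overflow 12)
  20÷2 = 10 each, +1 to first 0
Round 4: Elkhorn=29 Fernhollow=32 → close Elkhorn (overflow 20)
  29÷1 = 29 each, +1 to first 0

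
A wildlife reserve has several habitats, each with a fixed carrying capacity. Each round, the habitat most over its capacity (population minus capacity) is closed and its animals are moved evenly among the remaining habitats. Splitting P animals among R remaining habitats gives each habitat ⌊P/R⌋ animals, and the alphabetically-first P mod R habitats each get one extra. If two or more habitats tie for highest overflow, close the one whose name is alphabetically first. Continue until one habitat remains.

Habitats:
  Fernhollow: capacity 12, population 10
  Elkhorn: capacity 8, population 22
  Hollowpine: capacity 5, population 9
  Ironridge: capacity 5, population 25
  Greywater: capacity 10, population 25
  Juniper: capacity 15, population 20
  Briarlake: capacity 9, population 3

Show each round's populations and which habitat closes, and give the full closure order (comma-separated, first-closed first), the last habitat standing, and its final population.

Round 1: Briarlake=3 Elkhorn=22 Fernhollow=10 Greywater=25 Hollowpine=9 Ironridge=25 Juniper=20 → close Ironridge (overflow 20)
  25÷6 = 4 each, +1 to first 1
Round 2: Briarlake=8 Elkhorn=26 Fernhollow=14 Greywater=29 Hollowpine=13 Juniper=24 → close Greywater (overflow 19)
  29÷5 = 5 each, +1 to first 4
Round 3: Briarlake=14 Elkhorn=32 Fernhollow=20 Hollowpine=19 Juniper=29 → close Elkhorn (overflow 24)
  32÷4 = 8 each, +1 to first 0
Round 4: Briarlake=22 Fernhollow=28 Hollowpine=27 Juniper=37 → close Hollowpine (overflow 22)
  27÷3 = 9 each, +1 to first 0
Round 5: Briarlake=31 Fernhollow=37 Juniper=46 → close Juniper (overflow 31)
  46÷2 = 23 each, +1 to first 0
Round 6: Briarlake=54 Fernhollow=60 → close Fernhollow (overflow 48)
  60÷1 = 60 each, +1 to first 0

Closure order: Ironridge, Greywater, Elkhorn, Hollowpine, Juniper, Fernhollow
Last habitat: Briarlake with 114 animals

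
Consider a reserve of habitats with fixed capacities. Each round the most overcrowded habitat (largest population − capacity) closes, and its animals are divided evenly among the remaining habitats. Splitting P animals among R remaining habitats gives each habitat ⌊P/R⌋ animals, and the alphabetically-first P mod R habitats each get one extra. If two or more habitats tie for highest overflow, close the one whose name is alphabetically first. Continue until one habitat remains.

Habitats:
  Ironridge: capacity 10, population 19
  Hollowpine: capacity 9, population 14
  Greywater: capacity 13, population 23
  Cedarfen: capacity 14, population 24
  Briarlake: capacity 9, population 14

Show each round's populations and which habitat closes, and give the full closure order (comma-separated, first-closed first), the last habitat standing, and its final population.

Closure order: Cedarfen, Greywater, Ironridge, Briarlake
Last habitat: Hollowpine with 94 animals

Round 1: Briarlake=14 Cedarfen=24 Greywater=23 Hollowpine=14 Ironridge=19 → close Cedarfen (overflow 10)
  24÷4 = 6 each, +1 to first 0
Round 2: Briarlake=20 Greywater=29 Hollowpine=20 Ironridge=25 → close Greywater (overflow 16)
  29÷3 = 9 each, +1 to first 2
Round 3: Briarlake=30 Hollowpine=30 Ironridge=34 → close Ironridge (overflow 24)
  34÷2 = 17 each, +1 to first 0
Round 4: Briarlake=47 Hollowpine=47 → close Briarlake (overflow 38)
  47÷1 = 47 each, +1 to first 0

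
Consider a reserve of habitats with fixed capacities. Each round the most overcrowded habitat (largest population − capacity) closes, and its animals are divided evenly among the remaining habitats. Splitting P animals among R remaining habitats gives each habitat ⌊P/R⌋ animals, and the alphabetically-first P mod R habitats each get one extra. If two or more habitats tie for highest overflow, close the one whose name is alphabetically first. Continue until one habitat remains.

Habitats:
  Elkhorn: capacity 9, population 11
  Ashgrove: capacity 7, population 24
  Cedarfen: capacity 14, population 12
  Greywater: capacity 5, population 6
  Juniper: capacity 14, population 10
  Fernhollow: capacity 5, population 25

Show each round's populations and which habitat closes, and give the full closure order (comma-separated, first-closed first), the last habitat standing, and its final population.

Closure order: Fernhollow, Ashgrove, Elkhorn, Greywater, Cedarfen
Last habitat: Juniper with 88 animals

Round 1: Ashgrove=24 Cedarfen=12 Elkhorn=11 Fernhollow=25 Greywater=6 Juniper=10 → close Fernhollow (overflow 20)
  25÷5 = 5 each, +1 to first 0
Round 2: Ashgrove=29 Cedarfen=17 Elkhorn=16 Greywater=11 Juniper=15 → close Ashgrove (overflow 22)
  29÷4 = 7 each, +1 to first 1
Round 3: Cedarfen=25 Elkhorn=23 Greywater=18 Juniper=22 → close Elkhorn (overflow 14)
  23÷3 = 7 each, +1 to first 2
Round 4: Cedarfen=33 Greywater=26 Juniper=29 → close Greywater (overflow 21)
  26÷2 = 13 each, +1 to first 0
Round 5: Cedarfen=46 Juniper=42 → close Cedarfen (overflow 32)
  46÷1 = 46 each, +1 to first 0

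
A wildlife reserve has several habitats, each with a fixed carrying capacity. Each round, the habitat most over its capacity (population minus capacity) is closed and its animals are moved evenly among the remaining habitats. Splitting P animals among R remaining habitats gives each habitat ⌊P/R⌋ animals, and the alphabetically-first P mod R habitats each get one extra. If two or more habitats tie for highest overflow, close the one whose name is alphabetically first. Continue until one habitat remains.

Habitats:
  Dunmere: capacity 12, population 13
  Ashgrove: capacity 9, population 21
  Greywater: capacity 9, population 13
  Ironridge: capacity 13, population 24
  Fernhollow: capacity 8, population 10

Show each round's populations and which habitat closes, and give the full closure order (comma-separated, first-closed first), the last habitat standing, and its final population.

Closure order: Ashgrove, Ironridge, Greywater, Dunmere
Last habitat: Fernhollow with 81 animals

Round 1: Ashgrove=21 Dunmere=13 Fernhollow=10 Greywater=13 Ironridge=24 → close Ashgrove (overflow 12)
  21÷4 = 5 each, +1 to first 1
Round 2: Dunmere=19 Fernhollow=15 Greywater=18 Ironridge=29 → close Ironridge (overflow 16)
  29÷3 = 9 each, +1 to first 2
Round 3: Dunmere=29 Fernhollow=25 Greywater=27 → close Greywater (overflow 18)
  27÷2 = 13 each, +1 to first 1
Round 4: Dunmere=43 Fernhollow=38 → close Dunmere (overflow 31)
  43÷1 = 43 each, +1 to first 0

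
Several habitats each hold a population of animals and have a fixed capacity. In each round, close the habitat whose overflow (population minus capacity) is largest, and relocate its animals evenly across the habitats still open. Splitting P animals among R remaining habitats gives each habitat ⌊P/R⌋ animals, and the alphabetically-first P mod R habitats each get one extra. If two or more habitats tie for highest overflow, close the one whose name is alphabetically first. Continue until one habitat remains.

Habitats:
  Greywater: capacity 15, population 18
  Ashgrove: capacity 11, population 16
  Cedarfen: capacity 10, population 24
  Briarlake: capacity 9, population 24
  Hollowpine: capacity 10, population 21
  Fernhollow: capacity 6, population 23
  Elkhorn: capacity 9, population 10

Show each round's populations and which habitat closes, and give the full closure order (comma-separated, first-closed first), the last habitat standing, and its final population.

Closure order: Fernhollow, Briarlake, Cedarfen, Hollowpine, Ashgrove, Elkhorn
Last habitat: Greywater with 136 animals

Round 1: Ashgrove=16 Briarlake=24 Cedarfen=24 Elkhorn=10 Fernhollow=23 Greywater=18 Hollowpine=21 → close Fernhollow (overflow 17)
  23÷6 = 3 each, +1 to first 5
Round 2: Ashgrove=20 Briarlake=28 Cedarfen=28 Elkhorn=14 Greywater=22 Hollowpine=24 → close Briarlake (overflow 19)
  28÷5 = 5 each, +1 to first 3
Round 3: Ashgrove=26 Cedarfen=34 Elkhorn=20 Greywater=27 Hollowpine=29 → close Cedarfen (overflow 24)
  34÷4 = 8 each, +1 to first 2
Round 4: Ashgrove=35 Elkhorn=29 Greywater=35 Hollowpine=37 → close Hollowpine (overflow 27)
  37÷3 = 12 each, +1 to first 1
Round 5: Ashgrove=48 Elkhorn=41 Greywater=47 → close Ashgrove (overflow 37)
  48÷2 = 24 each, +1 to first 0
Round 6: Elkhorn=65 Greywater=71 → close Elkhorn (overflow 56)
  65÷1 = 65 each, +1 to first 0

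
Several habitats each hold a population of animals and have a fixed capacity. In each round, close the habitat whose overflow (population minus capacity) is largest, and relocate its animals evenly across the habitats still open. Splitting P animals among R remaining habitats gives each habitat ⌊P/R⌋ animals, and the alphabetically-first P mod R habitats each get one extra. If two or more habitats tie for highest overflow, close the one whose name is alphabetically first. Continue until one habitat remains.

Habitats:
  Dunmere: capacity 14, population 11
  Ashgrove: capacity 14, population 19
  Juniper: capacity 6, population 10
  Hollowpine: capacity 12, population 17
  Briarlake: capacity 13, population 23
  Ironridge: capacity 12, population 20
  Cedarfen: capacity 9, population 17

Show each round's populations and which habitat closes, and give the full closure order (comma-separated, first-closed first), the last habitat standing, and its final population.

Closure order: Briarlake, Cedarfen, Ironridge, Ashgrove, Hollowpine, Juniper
Last habitat: Dunmere with 117 animals

Round 1: Ashgrove=19 Briarlake=23 Cedarfen=17 Dunmere=11 Hollowpine=17 Ironridge=20 Juniper=10 → close Briarlake (overflow 10)
  23÷6 = 3 each, +1 to first 5
Round 2: Ashgrove=23 Cedarfen=21 Dunmere=15 Hollowpine=21 Ironridge=24 Juniper=13 → close Cedarfen (overflow 12)
  21÷5 = 4 each, +1 to first 1
Round 3: Ashgrove=28 Dunmere=19 Hollowpine=25 Ironridge=28 Juniper=17 → close Ironridge (overflow 16)
  28÷4 = 7 each, +1 to first 0
Round 4: Ashgrove=35 Dunmere=26 Hollowpine=32 Juniper=24 → close Ashgrove (overflow 21)
  35÷3 = 11 each, +1 to first 2
Round 5: Dunmere=38 Hollowpine=44 Juniper=35 → close Hollowpine (overflow 32)
  44÷2 = 22 each, +1 to first 0
Round 6: Dunmere=60 Juniper=57 → close Juniper (overflow 51)
  57÷1 = 57 each, +1 to first 0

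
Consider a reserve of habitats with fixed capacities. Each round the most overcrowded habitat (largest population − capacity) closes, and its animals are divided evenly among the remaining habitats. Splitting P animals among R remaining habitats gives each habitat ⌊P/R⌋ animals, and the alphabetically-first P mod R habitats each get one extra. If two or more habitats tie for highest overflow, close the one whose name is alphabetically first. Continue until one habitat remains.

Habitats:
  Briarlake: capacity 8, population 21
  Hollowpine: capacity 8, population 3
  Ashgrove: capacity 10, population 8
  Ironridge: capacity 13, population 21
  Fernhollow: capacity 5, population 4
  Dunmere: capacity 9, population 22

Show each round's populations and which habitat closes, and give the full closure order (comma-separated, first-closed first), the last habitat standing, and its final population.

Closure order: Briarlake, Dunmere, Ironridge, Ashgrove, Fernhollow
Last habitat: Hollowpine with 79 animals

Round 1: Ashgrove=8 Briarlake=21 Dunmere=22 Fernhollow=4 Hollowpine=3 Ironridge=21 → close Briarlake (overflow 13)
  21÷5 = 4 each, +1 to first 1
Round 2: Ashgrove=13 Dunmere=26 Fernhollow=8 Hollowpine=7 Ironridge=25 → close Dunmere (overflow 17)
  26÷4 = 6 each, +1 to first 2
Round 3: Ashgrove=20 Fernhollow=15 Hollowpine=13 Ironridge=31 → close Ironridge (overflow 18)
  31÷3 = 10 each, +1 to first 1
Round 4: Ashgrove=31 Fernhollow=25 Hollowpine=23 → close Ashgrove (overflow 21)
  31÷2 = 15 each, +1 to first 1
Round 5: Fernhollow=41 Hollowpine=38 → close Fernhollow (overflow 36)
  41÷1 = 41 each, +1 to first 0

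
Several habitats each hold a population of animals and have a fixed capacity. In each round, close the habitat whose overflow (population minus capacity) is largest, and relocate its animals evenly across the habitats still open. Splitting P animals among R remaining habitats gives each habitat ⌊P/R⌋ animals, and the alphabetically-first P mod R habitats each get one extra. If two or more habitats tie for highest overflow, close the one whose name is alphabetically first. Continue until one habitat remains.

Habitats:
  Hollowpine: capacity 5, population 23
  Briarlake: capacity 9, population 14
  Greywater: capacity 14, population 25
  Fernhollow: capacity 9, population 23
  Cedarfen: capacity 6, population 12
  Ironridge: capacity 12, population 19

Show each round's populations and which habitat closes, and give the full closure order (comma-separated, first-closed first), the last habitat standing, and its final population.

Closure order: Hollowpine, Fernhollow, Greywater, Cedarfen, Ironridge
Last habitat: Briarlake with 116 animals

Round 1: Briarlake=14 Cedarfen=12 Fernhollow=23 Greywater=25 Hollowpine=23 Ironridge=19 → close Hollowpine (overflow 18)
  23÷5 = 4 each, +1 to first 3
Round 2: Briarlake=19 Cedarfen=17 Fernhollow=28 Greywater=29 Ironridge=23 → close Fernhollow (overflow 19)
  28÷4 = 7 each, +1 to first 0
Round 3: Briarlake=26 Cedarfen=24 Greywater=36 Ironridge=30 → close Greywater (overflow 22)
  36÷3 = 12 each, +1 to first 0
Round 4: Briarlake=38 Cedarfen=36 Ironridge=42 → close Cedarfen (overflow 30)
  36÷2 = 18 each, +1 to first 0
Round 5: Briarlake=56 Ironridge=60 → close Ironridge (overflow 48)
  60÷1 = 60 each, +1 to first 0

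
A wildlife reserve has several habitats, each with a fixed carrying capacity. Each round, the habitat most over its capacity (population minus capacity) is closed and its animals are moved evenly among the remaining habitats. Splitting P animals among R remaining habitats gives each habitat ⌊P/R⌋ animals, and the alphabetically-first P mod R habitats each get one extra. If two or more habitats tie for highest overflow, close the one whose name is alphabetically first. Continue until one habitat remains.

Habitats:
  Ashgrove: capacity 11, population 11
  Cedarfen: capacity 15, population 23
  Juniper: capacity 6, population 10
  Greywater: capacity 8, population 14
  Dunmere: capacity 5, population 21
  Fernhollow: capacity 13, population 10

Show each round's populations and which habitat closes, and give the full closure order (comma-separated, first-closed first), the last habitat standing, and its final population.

Closure order: Dunmere, Cedarfen, Greywater, Juniper, Ashgrove
Last habitat: Fernhollow with 89 animals

Round 1: Ashgrove=11 Cedarfen=23 Dunmere=21 Fernhollow=10 Greywater=14 Juniper=10 → close Dunmere (overflow 16)
  21÷5 = 4 each, +1 to first 1
Round 2: Ashgrove=16 Cedarfen=27 Fernhollow=14 Greywater=18 Juniper=14 → close Cedarfen (overflow 12)
  27÷4 = 6 each, +1 to first 3
Round 3: Ashgrove=23 Fernhollow=21 Greywater=25 Juniper=20 → close Greywater (overflow 17)
  25÷3 = 8 each, +1 to first 1
Round 4: Ashgrove=32 Fernhollow=29 Juniper=28 → close Juniper (overflow 22)
  28÷2 = 14 each, +1 to first 0
Round 5: Ashgrove=46 Fernhollow=43 → close Ashgrove (overflow 35)
  46÷1 = 46 each, +1 to first 0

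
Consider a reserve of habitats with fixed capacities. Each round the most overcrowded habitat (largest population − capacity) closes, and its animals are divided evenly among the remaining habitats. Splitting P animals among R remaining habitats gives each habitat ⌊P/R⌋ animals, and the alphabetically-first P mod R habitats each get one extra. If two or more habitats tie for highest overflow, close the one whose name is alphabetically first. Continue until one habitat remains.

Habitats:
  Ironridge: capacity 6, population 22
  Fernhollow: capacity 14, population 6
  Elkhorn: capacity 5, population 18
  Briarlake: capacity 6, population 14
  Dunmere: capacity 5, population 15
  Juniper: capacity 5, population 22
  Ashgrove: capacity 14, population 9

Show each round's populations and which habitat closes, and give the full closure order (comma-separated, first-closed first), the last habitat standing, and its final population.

Round 1: Ashgrove=9 Briarlake=14 Dunmere=15 Elkhorn=18 Fernhollow=6 Ironridge=22 Juniper=22 → close Juniper (overflow 17)
  22÷6 = 3 each, +1 to first 4
Round 2: Ashgrove=13 Briarlake=18 Dunmere=19 Elkhorn=22 Fernhollow=9 Ironridge=25 → close Ironridge (overflow 19)
  25÷5 = 5 each, +1 to first 0
Round 3: Ashgrove=18 Briarlake=23 Dunmere=24 Elkhorn=27 Fernhollow=14 → close Elkhorn (overflow 22)
  27÷4 = 6 each, +1 to first 3
Round 4: Ashgrove=25 Briarlake=30 Dunmere=31 Fernhollow=20 → close Dunmere (overflow 26)
  31÷3 = 10 each, +1 to first 1
Round 5: Ashgrove=36 Briarlake=40 Fernhollow=30 → close Briarlake (overflow 34)
  40÷2 = 20 each, +1 to first 0
Round 6: Ashgrove=56 Fernhollow=50 → close Ashgrove (overflow 42)
  56÷1 = 56 each, +1 to first 0

Closure order: Juniper, Ironridge, Elkhorn, Dunmere, Briarlake, Ashgrove
Last habitat: Fernhollow with 106 animals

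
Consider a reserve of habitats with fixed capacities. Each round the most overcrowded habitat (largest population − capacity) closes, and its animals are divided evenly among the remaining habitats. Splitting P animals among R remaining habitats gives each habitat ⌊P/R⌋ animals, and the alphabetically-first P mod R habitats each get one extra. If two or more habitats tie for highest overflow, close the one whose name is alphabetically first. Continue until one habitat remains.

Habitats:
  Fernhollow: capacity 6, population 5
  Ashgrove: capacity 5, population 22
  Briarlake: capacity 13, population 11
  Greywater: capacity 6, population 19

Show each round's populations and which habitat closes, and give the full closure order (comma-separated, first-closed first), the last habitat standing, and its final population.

Round 1: Ashgrove=22 Briarlake=11 Fernhollow=5 Greywater=19 → close Ashgrove (overflow 17)
  22÷3 = 7 each, +1 to first 1
Round 2: Briarlake=19 Fernhollow=12 Greywater=26 → close Greywater (overflow 20)
  26÷2 = 13 each, +1 to first 0
Round 3: Briarlake=32 Fernhollow=25 → close Briarlake (overflow 19)
  32÷1 = 32 each, +1 to first 0

Closure order: Ashgrove, Greywater, Briarlake
Last habitat: Fernhollow with 57 animals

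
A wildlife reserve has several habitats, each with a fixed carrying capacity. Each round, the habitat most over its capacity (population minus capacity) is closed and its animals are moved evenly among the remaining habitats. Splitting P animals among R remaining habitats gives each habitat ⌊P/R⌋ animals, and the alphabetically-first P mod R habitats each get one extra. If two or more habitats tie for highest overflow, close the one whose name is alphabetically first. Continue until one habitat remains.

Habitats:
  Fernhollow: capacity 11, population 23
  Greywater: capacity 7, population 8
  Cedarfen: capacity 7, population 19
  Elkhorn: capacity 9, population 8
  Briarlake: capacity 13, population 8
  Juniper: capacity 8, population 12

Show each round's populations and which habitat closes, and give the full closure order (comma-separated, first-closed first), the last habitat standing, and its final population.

Round 1: Briarlake=8 Cedarfen=19 Elkhorn=8 Fernhollow=23 Greywater=8 Juniper=12 → close Cedarfen (overflow 12)
  19÷5 = 3 each, +1 to first 4
Round 2: Briarlake=12 Elkhorn=12 Fernhollow=27 Greywater=12 Juniper=15 → close Fernhollow (overflow 16)
  27÷4 = 6 each, +1 to first 3
Round 3: Briarlake=19 Elkhorn=19 Greywater=19 Juniper=21 → close Juniper (overflow 13)
  21÷3 = 7 each, +1 to first 0
Round 4: Briarlake=26 Elkhorn=26 Greywater=26 → close Greywater (overflow 19)
  26÷2 = 13 each, +1 to first 0
Round 5: Briarlake=39 Elkhorn=39 → close Elkhorn (overflow 30)
  39÷1 = 39 each, +1 to first 0

Closure order: Cedarfen, Fernhollow, Juniper, Greywater, Elkhorn
Last habitat: Briarlake with 78 animals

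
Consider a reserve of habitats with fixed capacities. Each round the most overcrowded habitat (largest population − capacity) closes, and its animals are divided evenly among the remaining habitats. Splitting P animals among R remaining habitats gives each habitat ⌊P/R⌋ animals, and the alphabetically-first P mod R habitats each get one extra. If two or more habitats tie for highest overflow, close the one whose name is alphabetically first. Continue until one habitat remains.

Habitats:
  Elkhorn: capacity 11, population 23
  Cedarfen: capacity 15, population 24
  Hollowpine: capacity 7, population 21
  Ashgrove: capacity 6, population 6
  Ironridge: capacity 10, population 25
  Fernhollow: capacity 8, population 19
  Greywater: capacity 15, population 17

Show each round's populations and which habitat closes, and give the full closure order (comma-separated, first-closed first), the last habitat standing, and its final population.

Round 1: Ashgrove=6 Cedarfen=24 Elkhorn=23 Fernhollow=19 Greywater=17 Hollowpine=21 Ironridge=25 → close Ironridge (overflow 15)
  25÷6 = 4 each, +1 to first 1
Round 2: Ashgrove=11 Cedarfen=28 Elkhorn=27 Fernhollow=23 Greywater=21 Hollowpine=25 → close Hollowpine (overflow 18)
  25÷5 = 5 each, +1 to first 0
Round 3: Ashgrove=16 Cedarfen=33 Elkhorn=32 Fernhollow=28 Greywater=26 → close Elkhorn (overflow 21)
  32÷4 = 8 each, +1 to first 0
Round 4: Ashgrove=24 Cedarfen=41 Fernhollow=36 Greywater=34 → close Fernhollow (overflow 28)
  36÷3 = 12 each, +1 to first 0
Round 5: Ashgrove=36 Cedarfen=53 Greywater=46 → close Cedarfen (overflow 38)
  53÷2 = 26 each, +1 to first 1
Round 6: Ashgrove=63 Greywater=72 → close Ashgrove (overflow 57)
  63÷1 = 63 each, +1 to first 0

Closure order: Ironridge, Hollowpine, Elkhorn, Fernhollow, Cedarfen, Ashgrove
Last habitat: Greywater with 135 animals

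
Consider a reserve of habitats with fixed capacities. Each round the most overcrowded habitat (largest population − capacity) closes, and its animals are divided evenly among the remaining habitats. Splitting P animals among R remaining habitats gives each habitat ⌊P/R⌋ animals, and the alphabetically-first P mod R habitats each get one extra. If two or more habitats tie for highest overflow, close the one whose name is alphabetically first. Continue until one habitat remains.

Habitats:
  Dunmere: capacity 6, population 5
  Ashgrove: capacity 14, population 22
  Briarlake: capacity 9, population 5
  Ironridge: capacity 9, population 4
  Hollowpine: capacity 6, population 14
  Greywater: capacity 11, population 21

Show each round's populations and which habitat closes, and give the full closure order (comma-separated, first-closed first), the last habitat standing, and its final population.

Round 1: Ashgrove=22 Briarlake=5 Dunmere=5 Greywater=21 Hollowpine=14 Ironridge=4 → close Greywater (overflow 10)
  21÷5 = 4 each, +1 to first 1
Round 2: Ashgrove=27 Briarlake=9 Dunmere=9 Hollowpine=18 Ironridge=8 → close Ashgrove (overflow 13)
  27÷4 = 6 each, +1 to first 3
Round 3: Briarlake=16 Dunmere=16 Hollowpine=25 Ironridge=14 → close Hollowpine (overflow 19)
  25÷3 = 8 each, +1 to first 1
Round 4: Briarlake=25 Dunmere=24 Ironridge=22 → close Dunmere (overflow 18)
  24÷2 = 12 each, +1 to first 0
Round 5: Briarlake=37 Ironridge=34 → close Briarlake (overflow 28)
  37÷1 = 37 each, +1 to first 0

Closure order: Greywater, Ashgrove, Hollowpine, Dunmere, Briarlake
Last habitat: Ironridge with 71 animals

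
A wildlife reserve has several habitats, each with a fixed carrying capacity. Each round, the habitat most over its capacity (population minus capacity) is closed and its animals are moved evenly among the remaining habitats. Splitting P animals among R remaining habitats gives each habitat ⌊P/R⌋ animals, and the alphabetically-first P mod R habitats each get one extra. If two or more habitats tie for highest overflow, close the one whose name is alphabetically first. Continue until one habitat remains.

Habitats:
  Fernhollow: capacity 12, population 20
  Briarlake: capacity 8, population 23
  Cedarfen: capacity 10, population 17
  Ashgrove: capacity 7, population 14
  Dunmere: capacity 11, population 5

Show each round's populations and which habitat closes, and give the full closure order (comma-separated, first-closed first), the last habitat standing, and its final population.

Closure order: Briarlake, Ashgrove, Cedarfen, Fernhollow
Last habitat: Dunmere with 79 animals

Round 1: Ashgrove=14 Briarlake=23 Cedarfen=17 Dunmere=5 Fernhollow=20 → close Briarlake (overflow 15)
  23÷4 = 5 each, +1 to first 3
Round 2: Ashgrove=20 Cedarfen=23 Dunmere=11 Fernhollow=25 → close Ashgrove (overflow 13)
  20÷3 = 6 each, +1 to first 2
Round 3: Cedarfen=30 Dunmere=18 Fernhollow=31 → close Cedarfen (overflow 20)
  30÷2 = 15 each, +1 to first 0
Round 4: Dunmere=33 Fernhollow=46 → close Fernhollow (overflow 34)
  46÷1 = 46 each, +1 to first 0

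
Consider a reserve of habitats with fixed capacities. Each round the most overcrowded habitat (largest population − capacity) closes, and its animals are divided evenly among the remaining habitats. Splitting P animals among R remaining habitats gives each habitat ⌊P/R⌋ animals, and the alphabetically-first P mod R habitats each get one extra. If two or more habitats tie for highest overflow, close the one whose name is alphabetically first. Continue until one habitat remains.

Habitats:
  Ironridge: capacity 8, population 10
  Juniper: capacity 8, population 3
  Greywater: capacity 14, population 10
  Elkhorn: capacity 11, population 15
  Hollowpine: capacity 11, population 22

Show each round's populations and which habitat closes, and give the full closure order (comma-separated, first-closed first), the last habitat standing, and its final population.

Closure order: Hollowpine, Elkhorn, Ironridge, Greywater
Last habitat: Juniper with 60 animals

Round 1: Elkhorn=15 Greywater=10 Hollowpine=22 Ironridge=10 Juniper=3 → close Hollowpine (overflow 11)
  22÷4 = 5 each, +1 to first 2
Round 2: Elkhorn=21 Greywater=16 Ironridge=15 Juniper=8 → close Elkhorn (overflow 10)
  21÷3 = 7 each, +1 to first 0
Round 3: Greywater=23 Ironridge=22 Juniper=15 → close Ironridge (overflow 14)
  22÷2 = 11 each, +1 to first 0
Round 4: Greywater=34 Juniper=26 → close Greywater (overflow 20)
  34÷1 = 34 each, +1 to first 0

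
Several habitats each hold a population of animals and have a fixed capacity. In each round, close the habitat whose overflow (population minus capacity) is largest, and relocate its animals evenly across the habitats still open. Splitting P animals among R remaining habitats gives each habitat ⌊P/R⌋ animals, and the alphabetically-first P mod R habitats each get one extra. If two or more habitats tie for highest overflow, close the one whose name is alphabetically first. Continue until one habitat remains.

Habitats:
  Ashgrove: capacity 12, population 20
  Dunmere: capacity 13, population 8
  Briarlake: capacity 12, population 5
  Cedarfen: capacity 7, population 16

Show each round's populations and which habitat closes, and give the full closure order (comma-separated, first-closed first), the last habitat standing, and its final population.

Round 1: Ashgrove=20 Briarlake=5 Cedarfen=16 Dunmere=8 → close Cedarfen (overflow 9)
  16÷3 = 5 each, +1 to first 1
Round 2: Ashgrove=26 Briarlake=10 Dunmere=13 → close Ashgrove (overflow 14)
  26÷2 = 13 each, +1 to first 0
Round 3: Briarlake=23 Dunmere=26 → close Dunmere (overflow 13)
  26÷1 = 26 each, +1 to first 0

Closure order: Cedarfen, Ashgrove, Dunmere
Last habitat: Briarlake with 49 animals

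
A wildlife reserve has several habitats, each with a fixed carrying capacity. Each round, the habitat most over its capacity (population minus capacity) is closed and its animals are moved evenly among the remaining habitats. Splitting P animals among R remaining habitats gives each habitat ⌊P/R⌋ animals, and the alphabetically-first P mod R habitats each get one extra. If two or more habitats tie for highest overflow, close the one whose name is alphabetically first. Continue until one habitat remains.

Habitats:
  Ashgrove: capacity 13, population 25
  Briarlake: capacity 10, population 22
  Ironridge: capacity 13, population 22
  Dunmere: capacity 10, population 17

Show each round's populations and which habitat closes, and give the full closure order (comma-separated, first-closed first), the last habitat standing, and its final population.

Closure order: Ashgrove, Briarlake, Ironridge
Last habitat: Dunmere with 86 animals

Round 1: Ashgrove=25 Briarlake=22 Dunmere=17 Ironridge=22 → close Ashgrove (overflow 12)
  25÷3 = 8 each, +1 to first 1
Round 2: Briarlake=31 Dunmere=25 Ironridge=30 → close Briarlake (overflow 21)
  31÷2 = 15 each, +1 to first 1
Round 3: Dunmere=41 Ironridge=45 → close Ironridge (overflow 32)
  45÷1 = 45 each, +1 to first 0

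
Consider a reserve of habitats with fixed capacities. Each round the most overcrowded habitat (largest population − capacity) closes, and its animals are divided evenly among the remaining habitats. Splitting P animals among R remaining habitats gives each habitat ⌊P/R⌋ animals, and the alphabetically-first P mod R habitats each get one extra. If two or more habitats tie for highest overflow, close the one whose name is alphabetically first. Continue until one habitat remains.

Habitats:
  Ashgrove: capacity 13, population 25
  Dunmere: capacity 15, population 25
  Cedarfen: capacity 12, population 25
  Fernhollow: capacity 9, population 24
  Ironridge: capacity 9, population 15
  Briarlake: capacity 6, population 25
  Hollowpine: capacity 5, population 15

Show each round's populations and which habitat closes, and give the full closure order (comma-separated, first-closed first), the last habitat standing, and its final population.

Round 1: Ashgrove=25 Briarlake=25 Cedarfen=25 Dunmere=25 Fernhollow=24 Hollowpine=15 Ironridge=15 → close Briarlake (overflow 19)
  25÷6 = 4 each, +1 to first 1
Round 2: Ashgrove=30 Cedarfen=29 Dunmere=29 Fernhollow=28 Hollowpine=19 Ironridge=19 → close Fernhollow (overflow 19)
  28÷5 = 5 each, +1 to first 3
Round 3: Ashgrove=36 Cedarfen=35 Dunmere=35 Hollowpine=24 Ironridge=24 → close Ashgrove (overflow 23)
  36÷4 = 9 each, +1 to first 0
Round 4: Cedarfen=44 Dunmere=44 Hollowpine=33 Ironridge=33 → close Cedarfen (overflow 32)
  44÷3 = 14 each, +1 to first 2
Round 5: Dunmere=59 Hollowpine=48 Ironridge=47 → close Dunmere (overflow 44)
  59÷2 = 29 each, +1 to first 1
Round 6: Hollowpine=78 Ironridge=76 → close Hollowpine (overflow 73)
  78÷1 = 78 each, +1 to first 0

Closure order: Briarlake, Fernhollow, Ashgrove, Cedarfen, Dunmere, Hollowpine
Last habitat: Ironridge with 154 animals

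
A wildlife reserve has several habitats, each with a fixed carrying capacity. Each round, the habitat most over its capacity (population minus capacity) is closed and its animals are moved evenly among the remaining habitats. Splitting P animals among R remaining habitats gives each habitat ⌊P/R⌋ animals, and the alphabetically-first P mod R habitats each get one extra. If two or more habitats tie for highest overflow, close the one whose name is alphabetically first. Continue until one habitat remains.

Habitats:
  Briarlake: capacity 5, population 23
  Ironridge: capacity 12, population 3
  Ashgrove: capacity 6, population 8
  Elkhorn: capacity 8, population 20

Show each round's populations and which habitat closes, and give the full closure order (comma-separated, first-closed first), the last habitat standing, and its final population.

Closure order: Briarlake, Elkhorn, Ashgrove
Last habitat: Ironridge with 54 animals

Round 1: Ashgrove=8 Briarlake=23 Elkhorn=20 Ironridge=3 → close Briarlake (overflow 18)
  23÷3 = 7 each, +1 to first 2
Round 2: Ashgrove=16 Elkhorn=28 Ironridge=10 → close Elkhorn (overflow 20)
  28÷2 = 14 each, +1 to first 0
Round 3: Ashgrove=30 Ironridge=24 → close Ashgrove (overflow 24)
  30÷1 = 30 each, +1 to first 0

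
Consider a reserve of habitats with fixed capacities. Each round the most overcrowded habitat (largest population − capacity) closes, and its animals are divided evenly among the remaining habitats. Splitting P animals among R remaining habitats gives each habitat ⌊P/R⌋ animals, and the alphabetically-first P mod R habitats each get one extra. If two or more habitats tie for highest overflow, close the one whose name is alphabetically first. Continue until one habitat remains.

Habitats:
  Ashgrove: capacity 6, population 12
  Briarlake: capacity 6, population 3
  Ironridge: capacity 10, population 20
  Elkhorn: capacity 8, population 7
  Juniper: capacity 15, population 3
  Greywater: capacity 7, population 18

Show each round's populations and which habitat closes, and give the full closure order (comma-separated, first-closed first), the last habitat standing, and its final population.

Closure order: Greywater, Ironridge, Ashgrove, Elkhorn, Briarlake
Last habitat: Juniper with 63 animals

Round 1: Ashgrove=12 Briarlake=3 Elkhorn=7 Greywater=18 Ironridge=20 Juniper=3 → close Greywater (overflow 11)
  18÷5 = 3 each, +1 to first 3
Round 2: Ashgrove=16 Briarlake=7 Elkhorn=11 Ironridge=23 Juniper=6 → close Ironridge (overflow 13)
  23÷4 = 5 each, +1 to first 3
Round 3: Ashgrove=22 Briarlake=13 Elkhorn=17 Juniper=11 → close Ashgrove (overflow 16)
  22÷3 = 7 each, +1 to first 1
Round 4: Briarlake=21 Elkhorn=24 Juniper=18 → close Elkhorn (overflow 16)
  24÷2 = 12 each, +1 to first 0
Round 5: Briarlake=33 Juniper=30 → close Briarlake (overflow 27)
  33÷1 = 33 each, +1 to first 0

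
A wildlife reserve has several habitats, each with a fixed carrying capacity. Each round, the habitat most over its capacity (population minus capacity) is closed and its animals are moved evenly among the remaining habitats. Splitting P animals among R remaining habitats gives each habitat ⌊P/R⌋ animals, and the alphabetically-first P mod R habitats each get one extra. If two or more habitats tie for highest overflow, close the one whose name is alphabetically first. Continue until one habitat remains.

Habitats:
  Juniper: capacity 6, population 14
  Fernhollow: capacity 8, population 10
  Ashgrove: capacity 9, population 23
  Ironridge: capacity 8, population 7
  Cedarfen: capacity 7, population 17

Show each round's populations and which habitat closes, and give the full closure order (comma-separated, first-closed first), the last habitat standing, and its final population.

Closure order: Ashgrove, Cedarfen, Juniper, Fernhollow
Last habitat: Ironridge with 71 animals

Round 1: Ashgrove=23 Cedarfen=17 Fernhollow=10 Ironridge=7 Juniper=14 → close Ashgrove (overflow 14)
  23÷4 = 5 each, +1 to first 3
Round 2: Cedarfen=23 Fernhollow=16 Ironridge=13 Juniper=19 → close Cedarfen (overflow 16)
  23÷3 = 7 each, +1 to first 2
Round 3: Fernhollow=24 Ironridge=21 Juniper=26 → close Juniper (overflow 20)
  26÷2 = 13 each, +1 to first 0
Round 4: Fernhollow=37 Ironridge=34 → close Fernhollow (overflow 29)
  37÷1 = 37 each, +1 to first 0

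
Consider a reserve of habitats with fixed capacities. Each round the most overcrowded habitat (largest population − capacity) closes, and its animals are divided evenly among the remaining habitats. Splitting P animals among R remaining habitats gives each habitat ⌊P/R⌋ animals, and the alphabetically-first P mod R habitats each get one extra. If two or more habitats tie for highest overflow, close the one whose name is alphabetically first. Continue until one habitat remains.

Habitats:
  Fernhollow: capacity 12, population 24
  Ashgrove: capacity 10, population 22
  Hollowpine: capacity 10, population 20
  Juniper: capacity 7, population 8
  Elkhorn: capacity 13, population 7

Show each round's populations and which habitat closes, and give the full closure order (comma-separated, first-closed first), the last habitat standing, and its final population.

Closure order: Ashgrove, Fernhollow, Hollowpine, Juniper
Last habitat: Elkhorn with 81 animals

Round 1: Ashgrove=22 Elkhorn=7 Fernhollow=24 Hollowpine=20 Juniper=8 → close Ashgrove (overflow 12)
  22÷4 = 5 each, +1 to first 2
Round 2: Elkhorn=13 Fernhollow=30 Hollowpine=25 Juniper=13 → close Fernhollow (overflow 18)
  30÷3 = 10 each, +1 to first 0
Round 3: Elkhorn=23 Hollowpine=35 Juniper=23 → close Hollowpine (overflow 25)
  35÷2 = 17 each, +1 to first 1
Round 4: Elkhorn=41 Juniper=40 → close Juniper (overflow 33)
  40÷1 = 40 each, +1 to first 0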